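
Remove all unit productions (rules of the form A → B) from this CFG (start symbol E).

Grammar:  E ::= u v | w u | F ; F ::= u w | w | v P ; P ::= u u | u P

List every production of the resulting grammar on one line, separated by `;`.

E ::= u v | w u | u w | w | v P; F ::= u w | w | v P; P ::= u u | u P

Unit pairs: E ⇒* {F}.
Replace each nonterminal's rules with the union of the non-unit rules of every nonterminal it unit-derives.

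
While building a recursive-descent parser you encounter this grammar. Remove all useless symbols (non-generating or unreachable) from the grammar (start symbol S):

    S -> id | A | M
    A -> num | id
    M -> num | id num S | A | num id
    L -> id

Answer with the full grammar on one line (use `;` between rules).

Generating nonterminals: {A, L, M, S}.
Reachable from S after that: {A, M, S}.
Removed useless symbols: {L} and every production mentioning them.

S -> id | A | M; A -> num | id; M -> num | id num S | A | num id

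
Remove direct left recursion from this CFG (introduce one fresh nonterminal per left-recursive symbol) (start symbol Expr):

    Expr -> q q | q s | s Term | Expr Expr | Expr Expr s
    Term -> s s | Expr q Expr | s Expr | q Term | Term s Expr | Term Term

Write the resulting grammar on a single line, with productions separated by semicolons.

Expr -> q q Expr1 | q s Expr1 | s Term Expr1; Term -> s s Term1 | Expr q Expr Term1 | s Expr Term1 | q Term Term1; Expr1 -> Expr Expr1 | Expr s Expr1 | ε; Term1 -> s Expr Term1 | Term Term1 | ε

Expr, Term are directly left-recursive.
For Expr: α = {Expr, Expr s}, β = {q q, q s, s Term}. Rewrite as Expr → β Expr1 and Expr1 → α Expr1 | ε.
For Term: α = {s Expr, Term}, β = {s s, Expr q Expr, s Expr, q Term}. Rewrite as Term → β Term1 and Term1 → α Term1 | ε.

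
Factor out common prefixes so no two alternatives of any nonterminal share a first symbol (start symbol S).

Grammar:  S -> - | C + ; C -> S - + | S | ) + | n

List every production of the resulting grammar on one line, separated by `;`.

S -> - | C +; C -> ) + | n | S C'; C' -> - + | ε

C has alternatives sharing prefix 'S': factor to C → S C' with C' → - + | ε.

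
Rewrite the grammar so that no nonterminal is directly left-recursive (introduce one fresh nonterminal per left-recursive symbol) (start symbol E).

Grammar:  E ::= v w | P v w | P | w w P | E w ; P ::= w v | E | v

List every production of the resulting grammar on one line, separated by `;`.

Directly left-recursive nonterminal: E.
For E: α = {w}, β = {v w, P v w, P, w w P}. Rewrite as E → β E' and E' → α E' | ε.

E ::= v w E' | P v w E' | P E' | w w P E'; P ::= w v | E | v; E' ::= w E' | ε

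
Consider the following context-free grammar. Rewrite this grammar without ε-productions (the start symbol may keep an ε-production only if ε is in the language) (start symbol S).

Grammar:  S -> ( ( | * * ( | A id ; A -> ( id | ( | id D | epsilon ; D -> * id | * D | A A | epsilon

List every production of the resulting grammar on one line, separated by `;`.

S -> ( ( | * * ( | A id | id; A -> ( id | ( | id D | id; D -> * id | * D | * | A A | A

Nullable nonterminals: {A, D}.
ε ∉ L(G), so no ε-production is kept.
For each production, add variants omitting each subset of nullable occurrences: S → A id gives A id | id. A → id D gives id D | id. D → * D gives * D | *. D → A A gives A A | A.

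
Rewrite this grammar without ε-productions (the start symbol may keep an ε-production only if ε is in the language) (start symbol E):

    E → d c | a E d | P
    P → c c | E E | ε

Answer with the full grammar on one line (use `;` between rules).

The nullable symbols are {E, P}.
ε ∈ L(G) since E is nullable, so keep E → ε.
Add the nullable-subset variants: E → a E d gives a E d | a d. P → E E gives E E | E.

E → d c | a E d | a d | P | ε; P → c c | E E | E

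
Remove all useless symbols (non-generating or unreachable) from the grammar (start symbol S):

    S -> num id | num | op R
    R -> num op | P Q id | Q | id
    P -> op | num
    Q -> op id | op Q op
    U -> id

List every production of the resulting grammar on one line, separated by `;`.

Generating nonterminals: {P, Q, R, S, U}.
Reachable from S after that: {P, Q, R, S}.
Removed useless symbols: {U} and every production mentioning them.

S -> num id | num | op R; R -> num op | P Q id | Q | id; P -> op | num; Q -> op id | op Q op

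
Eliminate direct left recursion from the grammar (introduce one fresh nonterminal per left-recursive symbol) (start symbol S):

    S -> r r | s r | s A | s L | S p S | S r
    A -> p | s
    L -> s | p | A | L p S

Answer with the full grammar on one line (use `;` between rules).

Directly left-recursive nonterminals: S, L.
For S: α = {p S, r}, β = {r r, s r, s A, s L}. Rewrite as S → β S' and S' → α S' | ε.
For L: α = {p S}, β = {s, p, A}. Rewrite as L → β L' and L' → α L' | ε.

S -> r r S' | s r S' | s A S' | s L S'; A -> p | s; L -> s L' | p L' | A L'; S' -> p S S' | r S' | ε; L' -> p S L' | ε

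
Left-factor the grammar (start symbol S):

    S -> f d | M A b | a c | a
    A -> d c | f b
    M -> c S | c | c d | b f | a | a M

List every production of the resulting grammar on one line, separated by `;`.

S has alternatives sharing prefix 'a': factor to S → a S' with S' → c | ε.
M has alternatives sharing prefix 'c': factor to M → c M' with M' → S | ε | d.
M has alternatives sharing prefix 'a': factor to M → a M'' with M'' → ε | M.

S -> f d | M A b | a S'; A -> d c | f b; M -> b f | c M' | a M''; S' -> c | ε; M' -> S | ε | d; M'' -> ε | M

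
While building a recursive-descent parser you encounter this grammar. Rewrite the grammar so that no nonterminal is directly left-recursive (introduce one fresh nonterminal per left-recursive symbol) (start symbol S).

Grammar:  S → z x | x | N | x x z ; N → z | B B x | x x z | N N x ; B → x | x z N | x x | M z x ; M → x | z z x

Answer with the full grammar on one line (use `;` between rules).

S → z x | x | N | x x z; N → z N' | B B x N' | x x z N'; B → x | x z N | x x | M z x; M → x | z z x; N' → N x N' | epsilon

N is directly left-recursive.
For N: α = {N x}, β = {z, B B x, x x z}. Rewrite as N → β N' and N' → α N' | ε.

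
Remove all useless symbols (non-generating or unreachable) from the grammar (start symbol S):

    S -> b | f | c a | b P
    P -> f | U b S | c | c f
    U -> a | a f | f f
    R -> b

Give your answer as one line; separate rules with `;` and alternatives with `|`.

Generating nonterminals: {P, R, S, U}.
Reachable from S after that: {P, S, U}.
Removed useless symbols: {R} and every production mentioning them.

S -> b | f | c a | b P; P -> f | U b S | c | c f; U -> a | a f | f f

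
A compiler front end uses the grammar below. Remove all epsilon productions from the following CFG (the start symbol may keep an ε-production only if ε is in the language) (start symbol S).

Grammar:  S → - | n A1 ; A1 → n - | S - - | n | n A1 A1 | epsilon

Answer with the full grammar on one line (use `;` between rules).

S → - | n A1 | n; A1 → n - | S - - | n | n A1 A1 | n A1

The nullable symbols are {A1}.
ε ∉ L(G), so no ε-production is kept.
For each production, add variants omitting each subset of nullable occurrences: S → n A1 gives n A1 | n. A1 → n A1 A1 gives n A1 A1 | n A1.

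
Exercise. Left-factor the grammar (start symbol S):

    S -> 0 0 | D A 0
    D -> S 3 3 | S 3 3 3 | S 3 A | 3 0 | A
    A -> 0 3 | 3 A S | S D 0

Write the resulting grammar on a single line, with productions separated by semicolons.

S -> 0 0 | D A 0; D -> 3 0 | A | S 3 D'; A -> 0 3 | 3 A S | S D 0; D' -> A | 3 D''; D'' -> ε | 3

D has alternatives sharing prefix 'S 3': factor to D → S 3 D' with D' → 3 | 3 3 | A.
D' has alternatives sharing prefix '3': factor to D' → 3 D'' with D'' → ε | 3.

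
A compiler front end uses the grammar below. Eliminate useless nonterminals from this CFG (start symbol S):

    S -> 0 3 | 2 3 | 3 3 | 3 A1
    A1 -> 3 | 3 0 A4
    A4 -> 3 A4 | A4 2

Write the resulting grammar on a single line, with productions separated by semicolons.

S -> 0 3 | 2 3 | 3 3 | 3 A1; A1 -> 3

Generating nonterminals: {A1, S}.
Reachable from S after that: {A1, S}.
Removed useless symbols: {A4} and every production mentioning them.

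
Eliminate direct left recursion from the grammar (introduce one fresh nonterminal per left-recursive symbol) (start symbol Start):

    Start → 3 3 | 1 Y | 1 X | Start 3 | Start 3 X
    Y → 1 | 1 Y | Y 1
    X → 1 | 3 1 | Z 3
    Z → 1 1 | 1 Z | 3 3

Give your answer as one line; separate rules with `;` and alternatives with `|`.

Directly left-recursive nonterminals: Start, Y.
For Start: α = {3, 3 X}, β = {3 3, 1 Y, 1 X}. Rewrite as Start → β Start1 and Start1 → α Start1 | ε.
For Y: α = {1}, β = {1, 1 Y}. Rewrite as Y → β Y1 and Y1 → α Y1 | ε.

Start → 3 3 Start1 | 1 Y Start1 | 1 X Start1; Y → 1 Y1 | 1 Y Y1; X → 1 | 3 1 | Z 3; Z → 1 1 | 1 Z | 3 3; Start1 → 3 Start1 | 3 X Start1 | ε; Y1 → 1 Y1 | ε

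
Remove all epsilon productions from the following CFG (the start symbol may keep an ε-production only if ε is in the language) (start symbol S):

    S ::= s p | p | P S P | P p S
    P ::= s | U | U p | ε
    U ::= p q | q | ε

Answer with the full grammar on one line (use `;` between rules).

S ::= s p | p | P S P | P S | S P | P p S | p S; P ::= s | U | U p | p; U ::= p q | q

Nullable set = {P, U}.
ε ∉ L(G), so no ε-production is kept.
Add the nullable-subset variants: S → P S P gives P S P | P S | S P. S → P p S gives P p S | p S. P → U p gives U p | p.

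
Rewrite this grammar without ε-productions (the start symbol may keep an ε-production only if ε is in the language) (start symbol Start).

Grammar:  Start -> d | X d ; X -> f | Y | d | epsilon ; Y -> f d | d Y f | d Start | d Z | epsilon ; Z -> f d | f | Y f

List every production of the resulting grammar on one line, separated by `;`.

Nullable set = {X, Y}.
ε ∉ L(G), so no ε-production is kept.
Expand every rule over subsets of its nullable positions: Y → d Y f gives d Y f | d f.

Start -> d | X d; X -> f | Y | d; Y -> f d | d Y f | d f | d Start | d Z; Z -> f d | f | Y f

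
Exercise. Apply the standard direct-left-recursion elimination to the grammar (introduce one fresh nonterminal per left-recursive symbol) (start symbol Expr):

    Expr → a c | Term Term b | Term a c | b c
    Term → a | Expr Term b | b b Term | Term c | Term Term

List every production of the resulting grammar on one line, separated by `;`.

Expr → a c | Term Term b | Term a c | b c; Term → a Term1 | Expr Term b Term1 | b b Term Term1; Term1 → c Term1 | Term Term1 | ε

Directly left-recursive nonterminal: Term.
For Term: α = {c, Term}, β = {a, Expr Term b, b b Term}. Rewrite as Term → β Term1 and Term1 → α Term1 | ε.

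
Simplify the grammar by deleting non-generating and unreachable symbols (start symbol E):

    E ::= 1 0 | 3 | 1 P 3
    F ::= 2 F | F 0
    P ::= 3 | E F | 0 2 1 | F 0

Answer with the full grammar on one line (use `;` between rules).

E ::= 1 0 | 3 | 1 P 3; P ::= 3 | 0 2 1

Generating nonterminals: {E, P}.
Reachable from E after that: {E, P}.
Removed useless symbols: {F} and every production mentioning them.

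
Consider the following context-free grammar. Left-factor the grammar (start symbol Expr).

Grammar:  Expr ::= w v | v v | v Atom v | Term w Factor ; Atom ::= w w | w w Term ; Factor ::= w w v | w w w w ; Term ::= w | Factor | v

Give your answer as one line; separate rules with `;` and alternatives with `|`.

Expr has alternatives sharing prefix 'v': factor to Expr → v Expr1 with Expr1 → v | Atom v.
Atom has alternatives sharing prefix 'w w': factor to Atom → w w Atom1 with Atom1 → ε | Term.
Factor has alternatives sharing prefix 'w w': factor to Factor → w w Factor1 with Factor1 → v | w w.

Expr ::= w v | Term w Factor | v Expr1; Atom ::= w w Atom1; Factor ::= w w Factor1; Term ::= w | Factor | v; Expr1 ::= v | Atom v; Atom1 ::= ε | Term; Factor1 ::= v | w w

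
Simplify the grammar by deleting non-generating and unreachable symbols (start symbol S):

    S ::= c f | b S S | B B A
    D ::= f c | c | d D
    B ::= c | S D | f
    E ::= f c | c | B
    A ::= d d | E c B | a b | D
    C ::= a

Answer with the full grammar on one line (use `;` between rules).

S ::= c f | b S S | B B A; D ::= f c | c | d D; B ::= c | S D | f; E ::= f c | c | B; A ::= d d | E c B | a b | D

Generating nonterminals: {A, B, C, D, E, S}.
Reachable from S after that: {A, B, D, E, S}.
Removed useless symbols: {C} and every production mentioning them.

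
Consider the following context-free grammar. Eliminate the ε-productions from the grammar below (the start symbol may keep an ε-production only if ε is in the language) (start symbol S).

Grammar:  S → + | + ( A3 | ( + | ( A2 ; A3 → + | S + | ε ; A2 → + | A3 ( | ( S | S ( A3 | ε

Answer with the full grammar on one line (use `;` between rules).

S → + | + ( A3 | + ( | ( + | ( A2 | (; A3 → + | S +; A2 → + | A3 ( | ( | ( S | S ( A3 | S (

The nullable symbols are {A2, A3}.
ε ∉ L(G), so no ε-production is kept.
For each production, add variants omitting each subset of nullable occurrences: S → + ( A3 gives + ( A3 | + (. S → ( A2 gives ( A2 | (. A2 → A3 ( gives A3 ( | (. A2 → S ( A3 gives S ( A3 | S (.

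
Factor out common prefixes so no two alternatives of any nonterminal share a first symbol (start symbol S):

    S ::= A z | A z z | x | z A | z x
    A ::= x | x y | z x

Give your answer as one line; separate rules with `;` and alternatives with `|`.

S has alternatives sharing prefix 'A z': factor to S → A z S' with S' → ε | z.
S has alternatives sharing prefix 'z': factor to S → z S'' with S'' → A | x.
A has alternatives sharing prefix 'x': factor to A → x A' with A' → ε | y.

S ::= x | A z S' | z S''; A ::= z x | x A'; S' ::= ε | z; S'' ::= A | x; A' ::= ε | y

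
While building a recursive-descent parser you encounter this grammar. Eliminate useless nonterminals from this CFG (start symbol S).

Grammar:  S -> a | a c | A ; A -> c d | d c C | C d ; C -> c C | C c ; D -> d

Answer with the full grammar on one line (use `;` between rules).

Generating nonterminals: {A, D, S}.
Reachable from S after that: {A, S}.
Removed useless symbols: {C, D} and every production mentioning them.

S -> a | a c | A; A -> c d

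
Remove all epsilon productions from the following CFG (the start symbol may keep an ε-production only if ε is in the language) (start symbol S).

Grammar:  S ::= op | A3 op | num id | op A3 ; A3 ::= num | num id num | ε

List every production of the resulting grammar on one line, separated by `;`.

The nullable symbols are {A3}.
ε ∉ L(G), so no ε-production is kept.

S ::= op | A3 op | num id | op A3; A3 ::= num | num id num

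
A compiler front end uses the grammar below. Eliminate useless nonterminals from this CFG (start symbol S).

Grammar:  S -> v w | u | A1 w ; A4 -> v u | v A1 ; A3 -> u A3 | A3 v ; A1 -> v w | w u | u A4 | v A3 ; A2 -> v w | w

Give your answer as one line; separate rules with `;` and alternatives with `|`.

Generating nonterminals: {A1, A2, A4, S}.
Reachable from S after that: {A1, A4, S}.
Removed useless symbols: {A2, A3} and every production mentioning them.

S -> v w | u | A1 w; A4 -> v u | v A1; A1 -> v w | w u | u A4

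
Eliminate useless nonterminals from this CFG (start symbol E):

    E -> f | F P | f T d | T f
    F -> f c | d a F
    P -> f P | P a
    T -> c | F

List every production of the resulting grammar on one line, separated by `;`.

Generating nonterminals: {E, F, T}.
Reachable from E after that: {E, F, T}.
Removed useless symbols: {P} and every production mentioning them.

E -> f | f T d | T f; F -> f c | d a F; T -> c | F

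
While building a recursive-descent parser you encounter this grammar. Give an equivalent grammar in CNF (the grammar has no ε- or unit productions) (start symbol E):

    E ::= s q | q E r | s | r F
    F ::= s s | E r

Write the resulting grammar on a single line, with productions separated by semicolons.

E ::= X1 X2 | X2 Y1 | s | X3 F; F ::= X1 X1 | E X3; X1 ::= s; X2 ::= q; X3 ::= r; Y1 ::= E X3

Introduce a nonterminal for each terminal appearing in a rule of length ≥ 2: X1 → s, X2 → q, X3 → r.
Binarize each right-hand side of length ≥ 3 by chaining fresh nonterminals (Y1, Y2, …): affected rules were E → X2 E X3.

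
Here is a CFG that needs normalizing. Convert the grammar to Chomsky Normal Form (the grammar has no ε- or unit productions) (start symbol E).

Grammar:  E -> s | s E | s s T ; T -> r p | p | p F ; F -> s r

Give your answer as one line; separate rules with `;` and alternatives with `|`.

E -> s | X1 E | X1 Y1; T -> X2 X3 | p | X3 F; F -> X1 X2; X1 -> s; X2 -> r; X3 -> p; Y1 -> X1 T

Introduce a nonterminal for each terminal appearing in a rule of length ≥ 2: X1 → s, X2 → r, X3 → p.
Binarize each right-hand side of length ≥ 3 by chaining fresh nonterminals (Y1, Y2, …): affected rules were E → X1 X1 T.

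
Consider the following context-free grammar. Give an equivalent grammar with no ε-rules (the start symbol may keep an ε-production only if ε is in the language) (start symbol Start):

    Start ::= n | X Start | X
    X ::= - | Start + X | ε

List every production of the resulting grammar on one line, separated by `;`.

Nullable set = {Start, X}.
ε ∈ L(G) since Start is nullable, so keep Start → ε.
For each production, add variants omitting each subset of nullable occurrences: Start → X Start gives X Start | X. X → Start + X gives Start + X | Start + | + X | +.

Start ::= n | X Start | X | ε; X ::= - | Start + X | Start + | + X | +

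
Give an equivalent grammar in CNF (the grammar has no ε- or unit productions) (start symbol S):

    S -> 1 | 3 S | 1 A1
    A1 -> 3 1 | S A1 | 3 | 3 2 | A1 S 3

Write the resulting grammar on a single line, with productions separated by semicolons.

S -> 1 | X1 S | X2 A1; A1 -> X1 X2 | S A1 | 3 | X1 X3 | A1 Y1; X1 -> 3; X2 -> 1; X3 -> 2; Y1 -> S X1

Introduce a nonterminal for each terminal appearing in a rule of length ≥ 2: X1 → 3, X2 → 1, X3 → 2.
Binarize each right-hand side of length ≥ 3 by chaining fresh nonterminals (Y1, Y2, …): affected rules were A1 → A1 S X1.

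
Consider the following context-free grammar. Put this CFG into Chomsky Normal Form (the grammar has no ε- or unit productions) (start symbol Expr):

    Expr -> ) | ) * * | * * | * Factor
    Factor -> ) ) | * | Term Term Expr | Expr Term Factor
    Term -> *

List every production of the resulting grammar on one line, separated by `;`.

Introduce a nonterminal for each terminal appearing in a rule of length ≥ 2: X1 → ), X2 → *.
Binarize each right-hand side of length ≥ 3 by chaining fresh nonterminals (Y1, Y2, …): affected rules were Expr → X1 X2 X2; Factor → Term Term Expr; Factor → Expr Term Factor.

Expr -> ) | X1 Y1 | X2 X2 | X2 Factor; Factor -> X1 X1 | * | Term Y2 | Expr Y3; Term -> *; X1 -> ); X2 -> *; Y1 -> X2 X2; Y2 -> Term Expr; Y3 -> Term Factor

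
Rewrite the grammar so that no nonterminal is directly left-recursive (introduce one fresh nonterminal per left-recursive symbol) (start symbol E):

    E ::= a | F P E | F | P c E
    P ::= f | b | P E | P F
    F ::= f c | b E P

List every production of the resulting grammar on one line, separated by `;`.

E ::= a | F P E | F | P c E; P ::= f P' | b P'; F ::= f c | b E P; P' ::= E P' | F P' | ε

P is directly left-recursive.
For P: α = {E, F}, β = {f, b}. Rewrite as P → β P' and P' → α P' | ε.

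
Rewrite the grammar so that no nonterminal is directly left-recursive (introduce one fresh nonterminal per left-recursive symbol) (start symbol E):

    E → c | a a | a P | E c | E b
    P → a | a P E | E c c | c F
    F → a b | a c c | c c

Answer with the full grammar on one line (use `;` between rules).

E → c E' | a a E' | a P E'; P → a | a P E | E c c | c F; F → a b | a c c | c c; E' → c E' | b E' | ε

Left recursion appears on E.
For E: α = {c, b}, β = {c, a a, a P}. Rewrite as E → β E' and E' → α E' | ε.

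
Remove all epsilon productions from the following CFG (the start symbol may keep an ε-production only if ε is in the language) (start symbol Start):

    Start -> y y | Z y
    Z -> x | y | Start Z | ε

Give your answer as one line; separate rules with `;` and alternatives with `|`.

The nullable symbols are {Z}.
ε ∉ L(G), so no ε-production is kept.
For each production, add variants omitting each subset of nullable occurrences: Start → Z y gives Z y | y. Z → Start Z gives Start Z | Start.

Start -> y y | Z y | y; Z -> x | y | Start Z | Start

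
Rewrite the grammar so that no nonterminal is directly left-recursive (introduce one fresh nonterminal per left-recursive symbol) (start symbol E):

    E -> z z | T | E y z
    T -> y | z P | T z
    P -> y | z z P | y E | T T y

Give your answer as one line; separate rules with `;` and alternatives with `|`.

E -> z z E' | T E'; T -> y T' | z P T'; P -> y | z z P | y E | T T y; E' -> y z E' | ε; T' -> z T' | ε

Directly left-recursive nonterminals: E, T.
For E: α = {y z}, β = {z z, T}. Rewrite as E → β E' and E' → α E' | ε.
For T: α = {z}, β = {y, z P}. Rewrite as T → β T' and T' → α T' | ε.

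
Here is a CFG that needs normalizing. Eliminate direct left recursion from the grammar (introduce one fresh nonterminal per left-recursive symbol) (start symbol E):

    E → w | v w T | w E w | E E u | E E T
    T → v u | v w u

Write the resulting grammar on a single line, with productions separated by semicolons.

Left recursion appears on E.
For E: α = {E u, E T}, β = {w, v w T, w E w}. Rewrite as E → β E' and E' → α E' | ε.

E → w E' | v w T E' | w E w E'; T → v u | v w u; E' → E u E' | E T E' | ε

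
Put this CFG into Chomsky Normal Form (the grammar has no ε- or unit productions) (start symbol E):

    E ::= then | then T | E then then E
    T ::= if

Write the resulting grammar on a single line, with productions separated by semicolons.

Introduce a nonterminal for each terminal appearing in a rule of length ≥ 2: X1 → then.
Binarize each right-hand side of length ≥ 3 by chaining fresh nonterminals (Y1, Y2, …): affected rules were E → E X1 X1 E.

E ::= then | X1 T | E Y1; T ::= if; X1 ::= then; Y1 ::= X1 Y2; Y2 ::= X1 E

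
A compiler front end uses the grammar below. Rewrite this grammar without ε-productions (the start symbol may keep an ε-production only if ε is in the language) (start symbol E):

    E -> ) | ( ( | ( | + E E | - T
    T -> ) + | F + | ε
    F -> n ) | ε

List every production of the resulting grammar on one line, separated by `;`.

E -> ) | ( ( | ( | + E E | - T | -; T -> ) + | F + | +; F -> n )

Nullable nonterminals: {F, T}.
ε ∉ L(G), so no ε-production is kept.
Expand every rule over subsets of its nullable positions: E → - T gives - T | -. T → F + gives F + | +.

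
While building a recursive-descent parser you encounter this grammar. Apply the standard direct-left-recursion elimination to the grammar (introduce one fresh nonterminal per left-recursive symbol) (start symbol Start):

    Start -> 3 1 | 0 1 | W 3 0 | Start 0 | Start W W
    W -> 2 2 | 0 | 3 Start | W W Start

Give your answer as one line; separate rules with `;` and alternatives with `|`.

Start, W are directly left-recursive.
For Start: α = {0, W W}, β = {3 1, 0 1, W 3 0}. Rewrite as Start → β Start1 and Start1 → α Start1 | ε.
For W: α = {W Start}, β = {2 2, 0, 3 Start}. Rewrite as W → β W1 and W1 → α W1 | ε.

Start -> 3 1 Start1 | 0 1 Start1 | W 3 0 Start1; W -> 2 2 W1 | 0 W1 | 3 Start W1; Start1 -> 0 Start1 | W W Start1 | ε; W1 -> W Start W1 | ε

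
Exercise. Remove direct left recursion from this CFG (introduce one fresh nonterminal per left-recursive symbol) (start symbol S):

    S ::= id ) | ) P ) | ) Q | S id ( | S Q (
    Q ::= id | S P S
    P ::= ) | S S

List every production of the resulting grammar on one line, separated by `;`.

S ::= id ) S' | ) P ) S' | ) Q S'; Q ::= id | S P S; P ::= ) | S S; S' ::= id ( S' | Q ( S' | ε

Directly left-recursive nonterminal: S.
For S: α = {id (, Q (}, β = {id ), ) P ), ) Q}. Rewrite as S → β S' and S' → α S' | ε.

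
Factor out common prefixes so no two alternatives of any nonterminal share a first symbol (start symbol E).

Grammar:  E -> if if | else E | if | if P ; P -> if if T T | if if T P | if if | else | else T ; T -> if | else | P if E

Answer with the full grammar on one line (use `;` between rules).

E has alternatives sharing prefix 'if': factor to E → if E' with E' → if | ε | P.
P has alternatives sharing prefix 'if if': factor to P → if if P' with P' → T T | T P | ε.
P has alternatives sharing prefix 'else': factor to P → else P'' with P'' → ε | T.
P' has alternatives sharing prefix 'T': factor to P' → T P''' with P''' → T | P.

E -> else E | if E'; P -> if if P' | else P''; T -> if | else | P if E; E' -> if | ε | P; P' -> ε | T P'''; P'' -> ε | T; P''' -> T | P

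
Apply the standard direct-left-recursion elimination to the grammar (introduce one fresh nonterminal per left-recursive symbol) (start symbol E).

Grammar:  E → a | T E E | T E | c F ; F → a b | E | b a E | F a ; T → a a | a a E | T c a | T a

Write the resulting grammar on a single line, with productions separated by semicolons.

Directly left-recursive nonterminals: F, T.
For F: α = {a}, β = {a b, E, b a E}. Rewrite as F → β F' and F' → α F' | ε.
For T: α = {c a, a}, β = {a a, a a E}. Rewrite as T → β T' and T' → α T' | ε.

E → a | T E E | T E | c F; F → a b F' | E F' | b a E F'; T → a a T' | a a E T'; F' → a F' | ε; T' → c a T' | a T' | ε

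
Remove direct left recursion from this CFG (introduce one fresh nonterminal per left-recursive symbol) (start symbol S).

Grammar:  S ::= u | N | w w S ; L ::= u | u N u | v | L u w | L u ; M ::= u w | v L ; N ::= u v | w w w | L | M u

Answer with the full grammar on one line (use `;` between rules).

S ::= u | N | w w S; L ::= u L' | u N u L' | v L'; M ::= u w | v L; N ::= u v | w w w | L | M u; L' ::= u w L' | u L' | ε

L is directly left-recursive.
For L: α = {u w, u}, β = {u, u N u, v}. Rewrite as L → β L' and L' → α L' | ε.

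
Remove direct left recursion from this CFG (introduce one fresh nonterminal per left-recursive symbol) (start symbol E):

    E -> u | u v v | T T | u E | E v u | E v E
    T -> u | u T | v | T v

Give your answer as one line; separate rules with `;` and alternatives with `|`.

E -> u E' | u v v E' | T T E' | u E E'; T -> u T' | u T T' | v T'; E' -> v u E' | v E E' | ε; T' -> v T' | ε

E, T are directly left-recursive.
For E: α = {v u, v E}, β = {u, u v v, T T, u E}. Rewrite as E → β E' and E' → α E' | ε.
For T: α = {v}, β = {u, u T, v}. Rewrite as T → β T' and T' → α T' | ε.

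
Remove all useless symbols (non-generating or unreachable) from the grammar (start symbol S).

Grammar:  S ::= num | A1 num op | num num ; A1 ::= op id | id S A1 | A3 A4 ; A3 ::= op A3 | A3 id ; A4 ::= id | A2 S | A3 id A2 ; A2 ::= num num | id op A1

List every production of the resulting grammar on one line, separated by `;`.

Generating nonterminals: {A1, A2, A4, S}.
Reachable from S after that: {A1, S}.
Removed useless symbols: {A2, A3, A4} and every production mentioning them.

S ::= num | A1 num op | num num; A1 ::= op id | id S A1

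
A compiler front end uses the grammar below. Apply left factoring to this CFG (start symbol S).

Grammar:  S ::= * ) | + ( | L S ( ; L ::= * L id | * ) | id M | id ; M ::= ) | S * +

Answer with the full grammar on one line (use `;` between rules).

S ::= * ) | + ( | L S (; L ::= * L' | id L''; M ::= ) | S * +; L' ::= L id | ); L'' ::= M | ε

L has alternatives sharing prefix '*': factor to L → * L' with L' → L id | ).
L has alternatives sharing prefix 'id': factor to L → id L'' with L'' → M | ε.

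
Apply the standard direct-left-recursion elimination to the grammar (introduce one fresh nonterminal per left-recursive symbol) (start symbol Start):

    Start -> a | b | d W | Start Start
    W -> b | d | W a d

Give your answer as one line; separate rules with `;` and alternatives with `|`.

Start, W are directly left-recursive.
For Start: α = {Start}, β = {a, b, d W}. Rewrite as Start → β Start1 and Start1 → α Start1 | ε.
For W: α = {a d}, β = {b, d}. Rewrite as W → β W1 and W1 → α W1 | ε.

Start -> a Start1 | b Start1 | d W Start1; W -> b W1 | d W1; Start1 -> Start Start1 | ε; W1 -> a d W1 | ε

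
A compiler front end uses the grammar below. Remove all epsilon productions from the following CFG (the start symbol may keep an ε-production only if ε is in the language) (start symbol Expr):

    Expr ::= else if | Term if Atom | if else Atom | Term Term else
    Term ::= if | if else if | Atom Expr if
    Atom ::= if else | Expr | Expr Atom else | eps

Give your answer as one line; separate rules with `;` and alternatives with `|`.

Nullable set = {Atom}.
ε ∉ L(G), so no ε-production is kept.
Add the nullable-subset variants: Expr → Term if Atom gives Term if Atom | Term if. Expr → if else Atom gives if else Atom | if else. Term → Atom Expr if gives Atom Expr if | Expr if. Atom → Expr Atom else gives Expr Atom else | Expr else.

Expr ::= else if | Term if Atom | Term if | if else Atom | if else | Term Term else; Term ::= if | if else if | Atom Expr if | Expr if; Atom ::= if else | Expr | Expr Atom else | Expr else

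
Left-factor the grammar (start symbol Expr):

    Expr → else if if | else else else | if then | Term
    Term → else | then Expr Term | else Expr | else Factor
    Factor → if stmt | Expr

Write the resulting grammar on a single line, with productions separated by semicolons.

Expr → if then | Term | else Expr1; Term → then Expr Term | else Term1; Factor → if stmt | Expr; Expr1 → if if | else else; Term1 → ε | Expr | Factor

Expr has alternatives sharing prefix 'else': factor to Expr → else Expr1 with Expr1 → if if | else else.
Term has alternatives sharing prefix 'else': factor to Term → else Term1 with Term1 → ε | Expr | Factor.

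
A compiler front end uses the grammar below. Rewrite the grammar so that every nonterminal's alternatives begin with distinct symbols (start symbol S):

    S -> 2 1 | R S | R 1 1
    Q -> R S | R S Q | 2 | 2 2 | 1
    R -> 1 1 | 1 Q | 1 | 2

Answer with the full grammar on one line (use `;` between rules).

S has alternatives sharing prefix 'R': factor to S → R S' with S' → S | 1 1.
Q has alternatives sharing prefix 'R S': factor to Q → R S Q' with Q' → ε | Q.
Q has alternatives sharing prefix '2': factor to Q → 2 Q'' with Q'' → ε | 2.
R has alternatives sharing prefix '1': factor to R → 1 R' with R' → 1 | Q | ε.

S -> 2 1 | R S'; Q -> 1 | R S Q' | 2 Q''; R -> 2 | 1 R'; S' -> S | 1 1; Q' -> epsilon | Q; Q'' -> epsilon | 2; R' -> 1 | Q | epsilon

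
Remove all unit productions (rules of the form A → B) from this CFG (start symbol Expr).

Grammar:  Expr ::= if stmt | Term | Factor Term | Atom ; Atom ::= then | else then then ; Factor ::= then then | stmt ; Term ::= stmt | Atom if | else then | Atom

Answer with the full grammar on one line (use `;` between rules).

Expr ::= stmt | Atom if | else then | then | else then then | if stmt | Factor Term; Atom ::= then | else then then; Factor ::= then then | stmt; Term ::= stmt | Atom if | else then | then | else then then

Unit pairs: Expr ⇒* {Atom, Term}; Term ⇒* {Atom}.
For every A with A ⇒* B via unit rules, add B's non-unit alternatives to A; then delete every rule of the form X → Y.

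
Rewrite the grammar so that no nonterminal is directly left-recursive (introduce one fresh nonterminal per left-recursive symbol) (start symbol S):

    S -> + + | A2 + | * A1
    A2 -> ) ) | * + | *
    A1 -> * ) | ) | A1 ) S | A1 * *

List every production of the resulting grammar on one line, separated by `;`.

Directly left-recursive nonterminal: A1.
For A1: α = {) S, * *}, β = {* ), )}. Rewrite as A1 → β A1' and A1' → α A1' | ε.

S -> + + | A2 + | * A1; A2 -> ) ) | * + | *; A1 -> * ) A1' | ) A1'; A1' -> ) S A1' | * * A1' | ε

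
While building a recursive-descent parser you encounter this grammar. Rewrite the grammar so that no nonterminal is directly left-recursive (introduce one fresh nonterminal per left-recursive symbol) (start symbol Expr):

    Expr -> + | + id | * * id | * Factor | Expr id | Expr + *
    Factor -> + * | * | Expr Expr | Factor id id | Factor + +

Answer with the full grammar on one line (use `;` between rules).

Expr -> + Expr1 | + id Expr1 | * * id Expr1 | * Factor Expr1; Factor -> + * Factor1 | * Factor1 | Expr Expr Factor1; Expr1 -> id Expr1 | + * Expr1 | ε; Factor1 -> id id Factor1 | + + Factor1 | ε

Expr, Factor are directly left-recursive.
For Expr: α = {id, + *}, β = {+, + id, * * id, * Factor}. Rewrite as Expr → β Expr1 and Expr1 → α Expr1 | ε.
For Factor: α = {id id, + +}, β = {+ *, *, Expr Expr}. Rewrite as Factor → β Factor1 and Factor1 → α Factor1 | ε.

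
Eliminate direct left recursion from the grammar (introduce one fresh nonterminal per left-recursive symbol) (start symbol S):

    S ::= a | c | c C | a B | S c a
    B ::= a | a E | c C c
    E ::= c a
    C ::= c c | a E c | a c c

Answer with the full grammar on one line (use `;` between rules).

Directly left-recursive nonterminal: S.
For S: α = {c a}, β = {a, c, c C, a B}. Rewrite as S → β S' and S' → α S' | ε.

S ::= a S' | c S' | c C S' | a B S'; B ::= a | a E | c C c; E ::= c a; C ::= c c | a E c | a c c; S' ::= c a S' | epsilon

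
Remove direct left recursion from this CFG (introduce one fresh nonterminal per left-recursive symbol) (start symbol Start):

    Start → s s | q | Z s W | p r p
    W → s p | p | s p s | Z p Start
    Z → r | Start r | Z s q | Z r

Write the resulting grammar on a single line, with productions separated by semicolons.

Start → s s | q | Z s W | p r p; W → s p | p | s p s | Z p Start; Z → r Z1 | Start r Z1; Z1 → s q Z1 | r Z1 | ε

Left recursion appears on Z.
For Z: α = {s q, r}, β = {r, Start r}. Rewrite as Z → β Z1 and Z1 → α Z1 | ε.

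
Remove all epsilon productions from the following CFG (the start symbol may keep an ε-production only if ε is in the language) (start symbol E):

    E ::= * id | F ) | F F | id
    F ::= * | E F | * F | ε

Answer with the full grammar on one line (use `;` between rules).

The nullable symbols are {E, F}.
ε ∈ L(G) since E is nullable, so keep E → ε.
Add the nullable-subset variants: E → F ) gives F ) | ). E → F F gives F F | F. F → E F gives E F | E.

E ::= * id | F ) | ) | F F | F | id | ε; F ::= * | E F | E | * F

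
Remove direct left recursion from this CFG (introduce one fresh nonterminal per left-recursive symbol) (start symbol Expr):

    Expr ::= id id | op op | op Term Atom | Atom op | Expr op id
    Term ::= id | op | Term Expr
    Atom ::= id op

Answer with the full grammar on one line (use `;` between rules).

Left recursion appears on Expr, Term.
For Expr: α = {op id}, β = {id id, op op, op Term Atom, Atom op}. Rewrite as Expr → β Expr1 and Expr1 → α Expr1 | ε.
For Term: α = {Expr}, β = {id, op}. Rewrite as Term → β Term1 and Term1 → α Term1 | ε.

Expr ::= id id Expr1 | op op Expr1 | op Term Atom Expr1 | Atom op Expr1; Term ::= id Term1 | op Term1; Atom ::= id op; Expr1 ::= op id Expr1 | epsilon; Term1 ::= Expr Term1 | epsilon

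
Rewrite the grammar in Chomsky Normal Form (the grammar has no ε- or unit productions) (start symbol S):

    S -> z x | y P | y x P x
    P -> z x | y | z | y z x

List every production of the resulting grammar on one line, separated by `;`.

Introduce a nonterminal for each terminal appearing in a rule of length ≥ 2: X1 → z, X2 → x, X3 → y.
Binarize each right-hand side of length ≥ 3 by chaining fresh nonterminals (Y1, Y2, …): affected rules were S → X3 X2 P X2; P → X3 X1 X2.

S -> X1 X2 | X3 P | X3 Y1; P -> X1 X2 | y | z | X3 Y3; X1 -> z; X2 -> x; X3 -> y; Y1 -> X2 Y2; Y2 -> P X2; Y3 -> X1 X2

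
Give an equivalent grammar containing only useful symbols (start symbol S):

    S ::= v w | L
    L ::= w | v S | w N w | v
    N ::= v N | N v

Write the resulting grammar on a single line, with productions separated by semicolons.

Generating nonterminals: {L, S}.
Reachable from S after that: {L, S}.
Removed useless symbols: {N} and every production mentioning them.

S ::= v w | L; L ::= w | v S | v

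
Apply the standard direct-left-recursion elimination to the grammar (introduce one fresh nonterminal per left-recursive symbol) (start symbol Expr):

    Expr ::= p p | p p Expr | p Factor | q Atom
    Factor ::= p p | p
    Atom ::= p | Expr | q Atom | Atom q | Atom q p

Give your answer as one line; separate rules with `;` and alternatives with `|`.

Directly left-recursive nonterminal: Atom.
For Atom: α = {q, q p}, β = {p, Expr, q Atom}. Rewrite as Atom → β Atom1 and Atom1 → α Atom1 | ε.

Expr ::= p p | p p Expr | p Factor | q Atom; Factor ::= p p | p; Atom ::= p Atom1 | Expr Atom1 | q Atom Atom1; Atom1 ::= q Atom1 | q p Atom1 | ε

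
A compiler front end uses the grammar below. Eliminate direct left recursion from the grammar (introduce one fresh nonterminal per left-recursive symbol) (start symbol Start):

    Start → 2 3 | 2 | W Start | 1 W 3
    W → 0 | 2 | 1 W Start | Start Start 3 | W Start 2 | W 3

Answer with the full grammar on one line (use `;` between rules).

Left recursion appears on W.
For W: α = {Start 2, 3}, β = {0, 2, 1 W Start, Start Start 3}. Rewrite as W → β W1 and W1 → α W1 | ε.

Start → 2 3 | 2 | W Start | 1 W 3; W → 0 W1 | 2 W1 | 1 W Start W1 | Start Start 3 W1; W1 → Start 2 W1 | 3 W1 | ε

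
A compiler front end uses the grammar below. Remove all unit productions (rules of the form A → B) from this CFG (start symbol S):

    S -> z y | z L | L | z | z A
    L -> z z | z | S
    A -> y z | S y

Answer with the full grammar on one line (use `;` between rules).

Unit pairs: L ⇒* {S}; S ⇒* {L}.
For each unit pair (A, B), copy every non-unit production of B to A, then drop all unit productions.

S -> z z | z | z y | z L | z A; L -> z z | z | z y | z L | z A; A -> y z | S y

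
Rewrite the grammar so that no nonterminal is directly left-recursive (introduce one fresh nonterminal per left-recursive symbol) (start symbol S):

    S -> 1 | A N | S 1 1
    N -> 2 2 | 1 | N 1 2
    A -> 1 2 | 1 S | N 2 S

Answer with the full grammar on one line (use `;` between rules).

Left recursion appears on S, N.
For S: α = {1 1}, β = {1, A N}. Rewrite as S → β S' and S' → α S' | ε.
For N: α = {1 2}, β = {2 2, 1}. Rewrite as N → β N' and N' → α N' | ε.

S -> 1 S' | A N S'; N -> 2 2 N' | 1 N'; A -> 1 2 | 1 S | N 2 S; S' -> 1 1 S' | epsilon; N' -> 1 2 N' | epsilon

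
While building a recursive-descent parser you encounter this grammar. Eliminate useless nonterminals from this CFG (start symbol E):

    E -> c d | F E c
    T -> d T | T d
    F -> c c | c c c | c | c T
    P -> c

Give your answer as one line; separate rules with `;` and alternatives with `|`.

Generating nonterminals: {E, F, P}.
Reachable from E after that: {E, F}.
Removed useless symbols: {P, T} and every production mentioning them.

E -> c d | F E c; F -> c c | c c c | c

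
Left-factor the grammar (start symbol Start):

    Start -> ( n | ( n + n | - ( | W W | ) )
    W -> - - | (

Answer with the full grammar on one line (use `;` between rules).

Start -> - ( | W W | ) ) | ( n Start1; W -> - - | (; Start1 -> ε | + n

Start has alternatives sharing prefix '( n': factor to Start → ( n Start1 with Start1 → ε | + n.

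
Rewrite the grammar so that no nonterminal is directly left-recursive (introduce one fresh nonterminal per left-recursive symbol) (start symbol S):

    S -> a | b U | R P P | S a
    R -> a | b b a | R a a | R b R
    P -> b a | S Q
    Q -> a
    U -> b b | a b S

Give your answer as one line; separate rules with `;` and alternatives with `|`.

S -> a S' | b U S' | R P P S'; R -> a R' | b b a R'; P -> b a | S Q; Q -> a; U -> b b | a b S; S' -> a S' | ε; R' -> a a R' | b R R' | ε

S, R are directly left-recursive.
For S: α = {a}, β = {a, b U, R P P}. Rewrite as S → β S' and S' → α S' | ε.
For R: α = {a a, b R}, β = {a, b b a}. Rewrite as R → β R' and R' → α R' | ε.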